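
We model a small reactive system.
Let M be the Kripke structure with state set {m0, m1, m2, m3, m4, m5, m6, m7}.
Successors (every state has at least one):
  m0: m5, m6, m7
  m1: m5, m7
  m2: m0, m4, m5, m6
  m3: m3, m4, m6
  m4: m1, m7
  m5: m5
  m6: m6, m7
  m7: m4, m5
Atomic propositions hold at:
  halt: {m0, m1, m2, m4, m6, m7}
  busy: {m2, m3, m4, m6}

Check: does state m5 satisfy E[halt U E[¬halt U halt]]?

Sat(¬halt) = {m3, m5}
E[¬halt U halt]: least fixpoint, start Z0 = Sat(halt) = {m0, m1, m2, m4, m6, m7}, add states in Sat(¬halt) with some successor in Z. Z1 = {m0, m1, m2, m3, m4, m6, m7}; fixed.
Sat(E[¬halt U halt]) = {m0, m1, m2, m3, m4, m6, m7}
E[halt U E[¬halt U halt]]: least fixpoint, start Z0 = Sat(E[¬halt U halt]) = {m0, m1, m2, m3, m4, m6, m7}, add states in Sat(halt) with some successor in Z. Already a fixed point.
Sat(E[halt U E[¬halt U halt]]) = {m0, m1, m2, m3, m4, m6, m7}
m5 ∉ Sat(E[halt U E[¬halt U halt]]) = {m0, m1, m2, m3, m4, m6, m7}, so the formula does not hold at m5.

No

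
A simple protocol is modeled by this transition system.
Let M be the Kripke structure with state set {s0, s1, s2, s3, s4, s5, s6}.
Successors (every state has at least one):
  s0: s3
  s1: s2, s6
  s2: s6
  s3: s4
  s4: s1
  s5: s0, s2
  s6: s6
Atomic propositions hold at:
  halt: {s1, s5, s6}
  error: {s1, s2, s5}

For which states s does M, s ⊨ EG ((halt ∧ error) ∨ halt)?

Sat(halt ∧ error) = {s1, s5}
Sat((halt ∧ error) ∨ halt) = {s1, s5, s6}
EG ((halt ∧ error) ∨ halt): greatest fixpoint, start Z0 = {s1, s5, s6}, keep only states in Sat with some successor in Z. Z1 = {s1, s6}; fixed.
Sat(EG ((halt ∧ error) ∨ halt)) = {s1, s6}

{s1, s6}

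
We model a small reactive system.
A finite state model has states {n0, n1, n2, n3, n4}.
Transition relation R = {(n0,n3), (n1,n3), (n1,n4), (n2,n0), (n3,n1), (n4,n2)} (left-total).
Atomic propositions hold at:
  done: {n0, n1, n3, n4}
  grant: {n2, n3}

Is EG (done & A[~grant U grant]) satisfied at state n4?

Sat(~grant) = {n0, n1, n4}
A[~grant U grant]: least fixpoint, start Z0 = Sat(grant) = {n2, n3}, add states in Sat(~grant) with every successor in Z. Z1 = {n0, n2, n3, n4}; Z2 = {n0, n1, n2, n3, n4}; fixed.
Sat(A[~grant U grant]) = {n0, n1, n2, n3, n4}
Sat(done & A[~grant U grant]) = {n0, n1, n3, n4}
EG (done & A[~grant U grant]): greatest fixpoint, start Z0 = {n0, n1, n3, n4}, keep only states in Sat with some successor in Z. Z1 = {n0, n1, n3}; fixed.
Sat(EG (done & A[~grant U grant])) = {n0, n1, n3}
n4 ∉ Sat(EG (done & A[~grant U grant])) = {n0, n1, n3}, so the formula does not hold at n4.

No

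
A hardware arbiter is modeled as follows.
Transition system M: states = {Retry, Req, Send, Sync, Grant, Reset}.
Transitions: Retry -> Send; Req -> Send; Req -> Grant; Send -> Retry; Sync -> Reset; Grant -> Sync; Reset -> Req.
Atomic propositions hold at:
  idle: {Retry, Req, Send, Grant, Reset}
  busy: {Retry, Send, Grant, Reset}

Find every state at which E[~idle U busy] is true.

{Retry, Send, Sync, Grant, Reset}

Sat(~idle) = {Sync}
E[~idle U busy]: least fixpoint, start Z0 = Sat(busy) = {Retry, Send, Grant, Reset}, add states in Sat(~idle) with some successor in Z. Z1 = {Retry, Send, Sync, Grant, Reset}; fixed.
Sat(E[~idle U busy]) = {Retry, Send, Sync, Grant, Reset}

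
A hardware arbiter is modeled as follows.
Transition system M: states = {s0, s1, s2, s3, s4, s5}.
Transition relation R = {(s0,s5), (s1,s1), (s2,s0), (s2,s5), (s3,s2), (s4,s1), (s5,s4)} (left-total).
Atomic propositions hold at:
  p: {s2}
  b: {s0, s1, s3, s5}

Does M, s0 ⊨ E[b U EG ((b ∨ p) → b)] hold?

Yes

Sat(b ∨ p) = {s0, s1, s2, s3, s5}
Sat((b ∨ p) → b) = {s0, s1, s3, s4, s5}
EG ((b ∨ p) → b): greatest fixpoint, start Z0 = {s0, s1, s3, s4, s5}, keep only states in Sat with some successor in Z. Z1 = {s0, s1, s4, s5}; fixed.
Sat(EG ((b ∨ p) → b)) = {s0, s1, s4, s5}
E[b U EG ((b ∨ p) → b)]: least fixpoint, start Z0 = Sat(EG ((b ∨ p) → b)) = {s0, s1, s4, s5}, add states in Sat(b) with some successor in Z. Already a fixed point.
Sat(E[b U EG ((b ∨ p) → b)]) = {s0, s1, s4, s5}
s0 ∈ Sat(E[b U EG ((b ∨ p) → b)]) = {s0, s1, s4, s5}, so the formula holds at s0.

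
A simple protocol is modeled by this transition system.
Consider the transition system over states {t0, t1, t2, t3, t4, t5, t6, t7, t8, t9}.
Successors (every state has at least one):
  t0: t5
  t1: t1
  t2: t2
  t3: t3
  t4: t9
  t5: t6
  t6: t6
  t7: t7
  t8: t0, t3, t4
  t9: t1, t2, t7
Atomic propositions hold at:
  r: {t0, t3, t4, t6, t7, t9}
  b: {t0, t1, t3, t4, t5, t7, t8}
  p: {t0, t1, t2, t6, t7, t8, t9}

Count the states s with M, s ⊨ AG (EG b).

3

EG b: greatest fixpoint, start Z0 = {t0, t1, t3, t4, t5, t7, t8}, keep only states in Sat with some successor in Z. Z1 = {t0, t1, t3, t7, t8}; Z2 = {t1, t3, t7, t8}; fixed.
Sat(EG b) = {t1, t3, t7, t8}
AG (EG b): greatest fixpoint, start Z0 = {t1, t3, t7, t8}, keep only states in Sat with every successor in Z. Z1 = {t1, t3, t7}; fixed.
Sat(AG (EG b)) = {t1, t3, t7}
|Sat(AG (EG b))| = |{t1, t3, t7}| = 3.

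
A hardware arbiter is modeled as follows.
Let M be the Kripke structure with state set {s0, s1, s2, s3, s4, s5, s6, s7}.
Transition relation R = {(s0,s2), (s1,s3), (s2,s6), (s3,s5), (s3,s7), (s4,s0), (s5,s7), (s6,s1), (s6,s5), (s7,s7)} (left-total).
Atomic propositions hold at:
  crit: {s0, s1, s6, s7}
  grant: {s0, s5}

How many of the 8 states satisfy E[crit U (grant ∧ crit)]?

1

Sat(grant ∧ crit) = {s0}
E[crit U (grant ∧ crit)]: least fixpoint, start Z0 = Sat((grant ∧ crit)) = {s0}, add states in Sat(crit) with some successor in Z. Already a fixed point.
Sat(E[crit U (grant ∧ crit)]) = {s0}
|Sat(E[crit U (grant ∧ crit)])| = |{s0}| = 1.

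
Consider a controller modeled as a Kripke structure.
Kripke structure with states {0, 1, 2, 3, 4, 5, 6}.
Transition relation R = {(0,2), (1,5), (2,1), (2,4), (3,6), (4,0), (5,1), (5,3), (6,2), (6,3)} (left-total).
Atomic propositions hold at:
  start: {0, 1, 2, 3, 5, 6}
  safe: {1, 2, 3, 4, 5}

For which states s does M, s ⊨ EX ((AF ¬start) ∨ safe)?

{0, 1, 2, 5, 6}

Sat(¬start) = {4}
AF ¬start: least fixpoint, start Z0 = {4}, add states with every successor in Z. Already a fixed point.
Sat(AF ¬start) = {4}
Sat((AF ¬start) ∨ safe) = {1, 2, 3, 4, 5}
Sat(EX ((AF ¬start) ∨ safe)) = {s : some successor in {1, 2, 3, 4, 5}} = {0, 1, 2, 5, 6}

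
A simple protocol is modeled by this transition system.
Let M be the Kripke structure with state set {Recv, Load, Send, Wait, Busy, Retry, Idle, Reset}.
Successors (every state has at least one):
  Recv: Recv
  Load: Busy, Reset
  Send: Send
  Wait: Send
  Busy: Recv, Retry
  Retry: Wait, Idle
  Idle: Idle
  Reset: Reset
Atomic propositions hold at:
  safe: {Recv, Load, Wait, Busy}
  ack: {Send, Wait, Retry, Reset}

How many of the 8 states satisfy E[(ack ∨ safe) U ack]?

Sat(ack ∨ safe) = {Recv, Load, Send, Wait, Busy, Retry, Reset}
E[(ack ∨ safe) U ack]: least fixpoint, start Z0 = Sat(ack) = {Send, Wait, Retry, Reset}, add states in Sat(ack ∨ safe) with some successor in Z. Z1 = {Load, Send, Wait, Busy, Retry, Reset}; fixed.
Sat(E[(ack ∨ safe) U ack]) = {Load, Send, Wait, Busy, Retry, Reset}
|Sat(E[(ack ∨ safe) U ack])| = |{Load, Send, Wait, Busy, Retry, Reset}| = 6.

6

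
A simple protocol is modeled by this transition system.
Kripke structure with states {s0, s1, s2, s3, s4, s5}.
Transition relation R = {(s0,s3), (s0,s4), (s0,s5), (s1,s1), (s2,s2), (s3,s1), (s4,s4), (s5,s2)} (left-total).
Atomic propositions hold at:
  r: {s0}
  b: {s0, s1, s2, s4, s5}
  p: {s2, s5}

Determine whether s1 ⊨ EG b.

EG b: greatest fixpoint, start Z0 = {s0, s1, s2, s4, s5}, keep only states in Sat with some successor in Z. Already a fixed point.
Sat(EG b) = {s0, s1, s2, s4, s5}
s1 ∈ Sat(EG b) = {s0, s1, s2, s4, s5}, so the formula holds at s1.

Yes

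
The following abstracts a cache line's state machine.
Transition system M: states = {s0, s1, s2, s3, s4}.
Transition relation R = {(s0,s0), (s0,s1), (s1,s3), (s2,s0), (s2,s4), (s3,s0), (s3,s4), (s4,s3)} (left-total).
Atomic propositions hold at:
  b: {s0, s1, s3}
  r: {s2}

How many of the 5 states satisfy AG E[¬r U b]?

Sat(¬r) = {s0, s1, s3, s4}
E[¬r U b]: least fixpoint, start Z0 = Sat(b) = {s0, s1, s3}, add states in Sat(¬r) with some successor in Z. Z1 = {s0, s1, s3, s4}; fixed.
Sat(E[¬r U b]) = {s0, s1, s3, s4}
AG E[¬r U b]: greatest fixpoint, start Z0 = {s0, s1, s3, s4}, keep only states in Sat with every successor in Z. Already a fixed point.
Sat(AG E[¬r U b]) = {s0, s1, s3, s4}
|Sat(AG E[¬r U b])| = |{s0, s1, s3, s4}| = 4.

4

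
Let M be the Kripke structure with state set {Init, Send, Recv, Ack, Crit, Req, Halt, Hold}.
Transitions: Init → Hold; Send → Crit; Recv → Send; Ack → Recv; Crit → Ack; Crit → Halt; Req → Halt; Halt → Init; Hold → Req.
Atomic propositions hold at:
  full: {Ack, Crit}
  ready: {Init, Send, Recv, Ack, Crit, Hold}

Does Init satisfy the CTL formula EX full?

No

Sat(EX full) = {s : some successor in {Ack, Crit}} = {Send, Crit}
Init ∉ Sat(EX full) = {Send, Crit}, so the formula does not hold at Init.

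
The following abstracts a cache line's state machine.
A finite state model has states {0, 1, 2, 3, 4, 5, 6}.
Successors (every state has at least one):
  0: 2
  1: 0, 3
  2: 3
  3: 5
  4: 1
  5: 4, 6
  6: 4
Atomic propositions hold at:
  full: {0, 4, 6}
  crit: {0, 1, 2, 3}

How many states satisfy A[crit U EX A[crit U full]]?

A[crit U full]: least fixpoint, start Z0 = Sat(full) = {0, 4, 6}, add states in Sat(crit) with every successor in Z. Already a fixed point.
Sat(A[crit U full]) = {0, 4, 6}
Sat(EX A[crit U full]) = {s : some successor in {0, 4, 6}} = {1, 5, 6}
A[crit U EX A[crit U full]]: least fixpoint, start Z0 = Sat(EX A[crit U full]) = {1, 5, 6}, add states in Sat(crit) with every successor in Z. Z1 = {1, 3, 5, 6}; Z2 = {1, 2, 3, 5, 6}; Z3 = {0, 1, 2, 3, 5, 6}; fixed.
Sat(A[crit U EX A[crit U full]]) = {0, 1, 2, 3, 5, 6}
|Sat(A[crit U EX A[crit U full]])| = |{0, 1, 2, 3, 5, 6}| = 6.

6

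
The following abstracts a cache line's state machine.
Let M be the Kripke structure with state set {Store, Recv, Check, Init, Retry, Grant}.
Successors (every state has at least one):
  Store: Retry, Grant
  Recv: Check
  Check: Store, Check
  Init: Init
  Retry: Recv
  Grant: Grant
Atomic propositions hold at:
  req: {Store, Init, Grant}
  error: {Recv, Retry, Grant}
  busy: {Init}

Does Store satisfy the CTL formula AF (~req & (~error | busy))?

Sat(~req) = {Recv, Check, Retry}
Sat(~error) = {Store, Check, Init}
Sat(~error | busy) = {Store, Check, Init}
Sat(~req & (~error | busy)) = {Check}
AF (~req & (~error | busy)): least fixpoint, start Z0 = {Check}, add states with every successor in Z. Z1 = {Recv, Check}; Z2 = {Recv, Check, Retry}; fixed.
Sat(AF (~req & (~error | busy))) = {Recv, Check, Retry}
Store ∉ Sat(AF (~req & (~error | busy))) = {Recv, Check, Retry}, so the formula does not hold at Store.

No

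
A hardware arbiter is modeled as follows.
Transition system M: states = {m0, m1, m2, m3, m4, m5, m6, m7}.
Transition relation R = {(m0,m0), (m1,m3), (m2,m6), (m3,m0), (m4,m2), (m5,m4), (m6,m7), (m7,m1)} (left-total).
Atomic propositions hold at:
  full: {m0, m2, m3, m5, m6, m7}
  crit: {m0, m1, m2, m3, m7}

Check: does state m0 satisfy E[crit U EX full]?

Yes

Sat(EX full) = {s : some successor in {m0, m2, m3, m5, m6, m7}} = {m0, m1, m2, m3, m4, m6}
E[crit U EX full]: least fixpoint, start Z0 = Sat(EX full) = {m0, m1, m2, m3, m4, m6}, add states in Sat(crit) with some successor in Z. Z1 = {m0, m1, m2, m3, m4, m6, m7}; fixed.
Sat(E[crit U EX full]) = {m0, m1, m2, m3, m4, m6, m7}
m0 ∈ Sat(E[crit U EX full]) = {m0, m1, m2, m3, m4, m6, m7}, so the formula holds at m0.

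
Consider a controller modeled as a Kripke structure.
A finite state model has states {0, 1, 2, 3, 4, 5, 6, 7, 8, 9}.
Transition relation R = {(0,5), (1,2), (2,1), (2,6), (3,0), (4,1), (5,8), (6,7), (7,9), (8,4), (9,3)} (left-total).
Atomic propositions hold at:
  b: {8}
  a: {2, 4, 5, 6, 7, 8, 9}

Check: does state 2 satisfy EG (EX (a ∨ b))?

Yes

Sat(a ∨ b) = {2, 4, 5, 6, 7, 8, 9}
Sat(EX (a ∨ b)) = {s : some successor in {2, 4, 5, 6, 7, 8, 9}} = {0, 1, 2, 5, 6, 7, 8}
EG (EX (a ∨ b)): greatest fixpoint, start Z0 = {0, 1, 2, 5, 6, 7, 8}, keep only states in Sat with some successor in Z. Z1 = {0, 1, 2, 5, 6}; Z2 = {0, 1, 2}; Z3 = {1, 2}; fixed.
Sat(EG (EX (a ∨ b))) = {1, 2}
2 ∈ Sat(EG (EX (a ∨ b))) = {1, 2}, so the formula holds at 2.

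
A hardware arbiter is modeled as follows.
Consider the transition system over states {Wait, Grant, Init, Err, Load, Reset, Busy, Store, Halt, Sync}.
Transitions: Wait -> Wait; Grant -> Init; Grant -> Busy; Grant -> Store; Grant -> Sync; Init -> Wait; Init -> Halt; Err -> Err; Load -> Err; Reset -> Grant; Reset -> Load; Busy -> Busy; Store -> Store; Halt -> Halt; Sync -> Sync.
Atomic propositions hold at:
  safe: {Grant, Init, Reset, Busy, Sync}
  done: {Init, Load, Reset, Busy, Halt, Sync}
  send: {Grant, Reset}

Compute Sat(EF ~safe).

Sat(~safe) = {Wait, Err, Load, Store, Halt}
EF ~safe: least fixpoint, start Z0 = {Wait, Err, Load, Store, Halt}, add states with some successor in Z. Z1 = {Wait, Grant, Init, Err, Load, Reset, Store, Halt}; fixed.
Sat(EF ~safe) = {Wait, Grant, Init, Err, Load, Reset, Store, Halt}

{Wait, Grant, Init, Err, Load, Reset, Store, Halt}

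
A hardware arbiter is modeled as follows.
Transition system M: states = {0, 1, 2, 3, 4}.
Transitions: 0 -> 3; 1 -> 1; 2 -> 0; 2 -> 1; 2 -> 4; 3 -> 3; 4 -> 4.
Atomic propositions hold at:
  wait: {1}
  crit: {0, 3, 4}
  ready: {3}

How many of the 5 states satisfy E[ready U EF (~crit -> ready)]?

Sat(~crit) = {1, 2}
Sat(~crit -> ready) = {0, 3, 4}
EF (~crit -> ready): least fixpoint, start Z0 = {0, 3, 4}, add states with some successor in Z. Z1 = {0, 2, 3, 4}; fixed.
Sat(EF (~crit -> ready)) = {0, 2, 3, 4}
E[ready U EF (~crit -> ready)]: least fixpoint, start Z0 = Sat(EF (~crit -> ready)) = {0, 2, 3, 4}, add states in Sat(ready) with some successor in Z. Already a fixed point.
Sat(E[ready U EF (~crit -> ready)]) = {0, 2, 3, 4}
|Sat(E[ready U EF (~crit -> ready)])| = |{0, 2, 3, 4}| = 4.

4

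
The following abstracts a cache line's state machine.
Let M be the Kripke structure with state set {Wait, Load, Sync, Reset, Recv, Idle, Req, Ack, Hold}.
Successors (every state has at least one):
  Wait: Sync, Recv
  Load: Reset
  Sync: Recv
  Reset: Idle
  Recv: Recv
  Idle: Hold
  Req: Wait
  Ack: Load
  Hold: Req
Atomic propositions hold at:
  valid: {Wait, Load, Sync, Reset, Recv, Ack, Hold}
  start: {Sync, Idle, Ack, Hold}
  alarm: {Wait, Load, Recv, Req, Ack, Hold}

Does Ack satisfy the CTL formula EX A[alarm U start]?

A[alarm U start]: least fixpoint, start Z0 = Sat(start) = {Sync, Idle, Ack, Hold}, add states in Sat(alarm) with every successor in Z. Already a fixed point.
Sat(A[alarm U start]) = {Sync, Idle, Ack, Hold}
Sat(EX A[alarm U start]) = {s : some successor in {Sync, Idle, Ack, Hold}} = {Wait, Reset, Idle}
Ack ∉ Sat(EX A[alarm U start]) = {Wait, Reset, Idle}, so the formula does not hold at Ack.

No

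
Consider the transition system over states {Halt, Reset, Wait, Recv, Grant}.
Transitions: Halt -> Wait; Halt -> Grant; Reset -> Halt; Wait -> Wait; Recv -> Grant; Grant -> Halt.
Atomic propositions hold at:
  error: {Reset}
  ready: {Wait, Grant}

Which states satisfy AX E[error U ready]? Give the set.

E[error U ready]: least fixpoint, start Z0 = Sat(ready) = {Wait, Grant}, add states in Sat(error) with some successor in Z. Already a fixed point.
Sat(E[error U ready]) = {Wait, Grant}
Sat(AX E[error U ready]) = {s : every successor in {Wait, Grant}} = {Halt, Wait, Recv}

{Halt, Wait, Recv}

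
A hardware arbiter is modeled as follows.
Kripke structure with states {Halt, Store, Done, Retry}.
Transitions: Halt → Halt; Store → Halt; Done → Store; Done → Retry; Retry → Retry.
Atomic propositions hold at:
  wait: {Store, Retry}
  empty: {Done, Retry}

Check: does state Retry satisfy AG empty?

Yes

AG empty: greatest fixpoint, start Z0 = {Done, Retry}, keep only states in Sat with every successor in Z. Z1 = {Retry}; fixed.
Sat(AG empty) = {Retry}
Retry ∈ Sat(AG empty) = {Retry}, so the formula holds at Retry.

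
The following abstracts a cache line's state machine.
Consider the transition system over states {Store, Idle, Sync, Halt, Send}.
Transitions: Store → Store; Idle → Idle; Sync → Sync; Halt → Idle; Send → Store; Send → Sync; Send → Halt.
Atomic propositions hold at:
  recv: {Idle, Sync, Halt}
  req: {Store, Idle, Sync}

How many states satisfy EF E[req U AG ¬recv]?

Sat(¬recv) = {Store, Send}
AG ¬recv: greatest fixpoint, start Z0 = {Store, Send}, keep only states in Sat with every successor in Z. Z1 = {Store}; fixed.
Sat(AG ¬recv) = {Store}
E[req U AG ¬recv]: least fixpoint, start Z0 = Sat(AG ¬recv) = {Store}, add states in Sat(req) with some successor in Z. Already a fixed point.
Sat(E[req U AG ¬recv]) = {Store}
EF E[req U AG ¬recv]: least fixpoint, start Z0 = {Store}, add states with some successor in Z. Z1 = {Store, Send}; fixed.
Sat(EF E[req U AG ¬recv]) = {Store, Send}
|Sat(EF E[req U AG ¬recv])| = |{Store, Send}| = 2.

2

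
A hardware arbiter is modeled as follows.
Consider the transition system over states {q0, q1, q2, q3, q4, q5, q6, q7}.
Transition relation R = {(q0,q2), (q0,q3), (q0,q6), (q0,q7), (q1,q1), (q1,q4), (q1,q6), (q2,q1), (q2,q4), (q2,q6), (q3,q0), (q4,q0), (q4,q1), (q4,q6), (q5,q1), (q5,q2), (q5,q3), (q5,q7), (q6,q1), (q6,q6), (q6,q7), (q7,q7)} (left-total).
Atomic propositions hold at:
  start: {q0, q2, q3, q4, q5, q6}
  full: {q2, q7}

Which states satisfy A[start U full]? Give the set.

{q2, q7}

A[start U full]: least fixpoint, start Z0 = Sat(full) = {q2, q7}, add states in Sat(start) with every successor in Z. Already a fixed point.
Sat(A[start U full]) = {q2, q7}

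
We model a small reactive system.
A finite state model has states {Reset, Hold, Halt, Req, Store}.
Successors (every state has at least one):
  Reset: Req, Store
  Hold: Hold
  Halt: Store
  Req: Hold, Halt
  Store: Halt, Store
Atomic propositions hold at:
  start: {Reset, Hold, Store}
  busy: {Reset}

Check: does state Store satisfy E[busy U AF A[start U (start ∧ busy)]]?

No

Sat(start ∧ busy) = {Reset}
A[start U (start ∧ busy)]: least fixpoint, start Z0 = Sat((start ∧ busy)) = {Reset}, add states in Sat(start) with every successor in Z. Already a fixed point.
Sat(A[start U (start ∧ busy)]) = {Reset}
AF A[start U (start ∧ busy)]: least fixpoint, start Z0 = {Reset}, add states with every successor in Z. Already a fixed point.
Sat(AF A[start U (start ∧ busy)]) = {Reset}
E[busy U AF A[start U (start ∧ busy)]]: least fixpoint, start Z0 = Sat(AF A[start U (start ∧ busy)]) = {Reset}, add states in Sat(busy) with some successor in Z. Already a fixed point.
Sat(E[busy U AF A[start U (start ∧ busy)]]) = {Reset}
Store ∉ Sat(E[busy U AF A[start U (start ∧ busy)]]) = {Reset}, so the formula does not hold at Store.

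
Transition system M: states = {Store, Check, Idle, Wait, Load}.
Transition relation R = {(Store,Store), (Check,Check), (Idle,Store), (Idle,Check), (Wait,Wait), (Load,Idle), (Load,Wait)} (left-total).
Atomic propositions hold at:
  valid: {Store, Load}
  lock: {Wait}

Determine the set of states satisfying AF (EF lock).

{Wait, Load}

EF lock: least fixpoint, start Z0 = {Wait}, add states with some successor in Z. Z1 = {Wait, Load}; fixed.
Sat(EF lock) = {Wait, Load}
AF (EF lock): least fixpoint, start Z0 = {Wait, Load}, add states with every successor in Z. Already a fixed point.
Sat(AF (EF lock)) = {Wait, Load}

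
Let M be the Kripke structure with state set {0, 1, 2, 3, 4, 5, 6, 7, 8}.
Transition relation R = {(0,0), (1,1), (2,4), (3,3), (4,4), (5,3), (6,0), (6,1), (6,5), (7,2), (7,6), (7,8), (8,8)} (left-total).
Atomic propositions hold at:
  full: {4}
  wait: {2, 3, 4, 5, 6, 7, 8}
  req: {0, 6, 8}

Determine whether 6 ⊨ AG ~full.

Yes

Sat(~full) = {0, 1, 2, 3, 5, 6, 7, 8}
AG ~full: greatest fixpoint, start Z0 = {0, 1, 2, 3, 5, 6, 7, 8}, keep only states in Sat with every successor in Z. Z1 = {0, 1, 3, 5, 6, 7, 8}; Z2 = {0, 1, 3, 5, 6, 8}; fixed.
Sat(AG ~full) = {0, 1, 3, 5, 6, 8}
6 ∈ Sat(AG ~full) = {0, 1, 3, 5, 6, 8}, so the formula holds at 6.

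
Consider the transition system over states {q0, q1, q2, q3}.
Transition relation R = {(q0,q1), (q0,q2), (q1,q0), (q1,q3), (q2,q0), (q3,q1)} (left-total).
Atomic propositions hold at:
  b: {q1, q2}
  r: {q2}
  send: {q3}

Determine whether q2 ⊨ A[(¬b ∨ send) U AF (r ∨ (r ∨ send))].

Sat(¬b) = {q0, q3}
Sat(¬b ∨ send) = {q0, q3}
Sat(r ∨ send) = {q2, q3}
Sat(r ∨ (r ∨ send)) = {q2, q3}
AF (r ∨ (r ∨ send)): least fixpoint, start Z0 = {q2, q3}, add states with every successor in Z. Already a fixed point.
Sat(AF (r ∨ (r ∨ send))) = {q2, q3}
A[(¬b ∨ send) U AF (r ∨ (r ∨ send))]: least fixpoint, start Z0 = Sat(AF (r ∨ (r ∨ send))) = {q2, q3}, add states in Sat(¬b ∨ send) with every successor in Z. Already a fixed point.
Sat(A[(¬b ∨ send) U AF (r ∨ (r ∨ send))]) = {q2, q3}
q2 ∈ Sat(A[(¬b ∨ send) U AF (r ∨ (r ∨ send))]) = {q2, q3}, so the formula holds at q2.

Yes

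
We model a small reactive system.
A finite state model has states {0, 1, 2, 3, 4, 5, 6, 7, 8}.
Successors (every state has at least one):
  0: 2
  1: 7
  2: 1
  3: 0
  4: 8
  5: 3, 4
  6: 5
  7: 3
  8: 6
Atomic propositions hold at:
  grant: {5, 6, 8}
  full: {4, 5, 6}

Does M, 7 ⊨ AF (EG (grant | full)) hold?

Sat(grant | full) = {4, 5, 6, 8}
EG (grant | full): greatest fixpoint, start Z0 = {4, 5, 6, 8}, keep only states in Sat with some successor in Z. Already a fixed point.
Sat(EG (grant | full)) = {4, 5, 6, 8}
AF (EG (grant | full)): least fixpoint, start Z0 = {4, 5, 6, 8}, add states with every successor in Z. Already a fixed point.
Sat(AF (EG (grant | full))) = {4, 5, 6, 8}
7 ∉ Sat(AF (EG (grant | full))) = {4, 5, 6, 8}, so the formula does not hold at 7.

No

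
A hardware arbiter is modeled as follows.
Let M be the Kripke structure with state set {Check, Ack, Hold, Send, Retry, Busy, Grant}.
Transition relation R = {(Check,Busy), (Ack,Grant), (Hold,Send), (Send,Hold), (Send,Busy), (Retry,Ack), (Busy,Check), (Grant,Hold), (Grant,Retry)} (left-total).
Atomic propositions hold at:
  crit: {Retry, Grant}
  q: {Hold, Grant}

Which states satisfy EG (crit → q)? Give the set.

{Check, Ack, Hold, Send, Busy, Grant}

Sat(crit → q) = {Check, Ack, Hold, Send, Busy, Grant}
EG (crit → q): greatest fixpoint, start Z0 = {Check, Ack, Hold, Send, Busy, Grant}, keep only states in Sat with some successor in Z. Already a fixed point.
Sat(EG (crit → q)) = {Check, Ack, Hold, Send, Busy, Grant}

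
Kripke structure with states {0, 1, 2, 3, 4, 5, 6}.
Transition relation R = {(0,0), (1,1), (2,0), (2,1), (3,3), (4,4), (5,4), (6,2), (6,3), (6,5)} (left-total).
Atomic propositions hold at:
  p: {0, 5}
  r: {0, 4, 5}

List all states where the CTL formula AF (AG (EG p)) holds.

{0}

EG p: greatest fixpoint, start Z0 = {0, 5}, keep only states in Sat with some successor in Z. Z1 = {0}; fixed.
Sat(EG p) = {0}
AG (EG p): greatest fixpoint, start Z0 = {0}, keep only states in Sat with every successor in Z. Already a fixed point.
Sat(AG (EG p)) = {0}
AF (AG (EG p)): least fixpoint, start Z0 = {0}, add states with every successor in Z. Already a fixed point.
Sat(AF (AG (EG p))) = {0}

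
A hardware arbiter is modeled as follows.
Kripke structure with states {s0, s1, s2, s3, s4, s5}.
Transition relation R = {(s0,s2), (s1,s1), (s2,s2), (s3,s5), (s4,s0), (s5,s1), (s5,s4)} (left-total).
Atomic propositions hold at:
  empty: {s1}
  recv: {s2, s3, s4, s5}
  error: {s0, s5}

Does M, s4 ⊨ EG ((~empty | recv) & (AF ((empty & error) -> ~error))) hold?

Yes

Sat(~empty) = {s0, s2, s3, s4, s5}
Sat(~empty | recv) = {s0, s2, s3, s4, s5}
Sat(empty & error) = ∅
Sat(~error) = {s1, s2, s3, s4}
Sat((empty & error) -> ~error) = {s0, s1, s2, s3, s4, s5}
AF ((empty & error) -> ~error): least fixpoint, start Z0 = {s0, s1, s2, s3, s4, s5}, add states with every successor in Z. Already a fixed point.
Sat(AF ((empty & error) -> ~error)) = {s0, s1, s2, s3, s4, s5}
Sat((~empty | recv) & (AF ((empty & error) -> ~error))) = {s0, s2, s3, s4, s5}
EG ((~empty | recv) & (AF ((empty & error) -> ~error))): greatest fixpoint, start Z0 = {s0, s2, s3, s4, s5}, keep only states in Sat with some successor in Z. Already a fixed point.
Sat(EG ((~empty | recv) & (AF ((empty & error) -> ~error)))) = {s0, s2, s3, s4, s5}
s4 ∈ Sat(EG ((~empty | recv) & (AF ((empty & error) -> ~error)))) = {s0, s2, s3, s4, s5}, so the formula holds at s4.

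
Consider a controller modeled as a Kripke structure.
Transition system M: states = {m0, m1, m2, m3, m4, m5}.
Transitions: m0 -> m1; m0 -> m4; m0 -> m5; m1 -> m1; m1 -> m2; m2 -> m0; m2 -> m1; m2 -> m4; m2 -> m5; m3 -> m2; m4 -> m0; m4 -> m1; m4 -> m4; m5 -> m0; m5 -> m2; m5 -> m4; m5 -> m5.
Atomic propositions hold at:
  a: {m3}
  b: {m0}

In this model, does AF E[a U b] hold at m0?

E[a U b]: least fixpoint, start Z0 = Sat(b) = {m0}, add states in Sat(a) with some successor in Z. Already a fixed point.
Sat(E[a U b]) = {m0}
AF E[a U b]: least fixpoint, start Z0 = {m0}, add states with every successor in Z. Already a fixed point.
Sat(AF E[a U b]) = {m0}
m0 ∈ Sat(AF E[a U b]) = {m0}, so the formula holds at m0.

Yes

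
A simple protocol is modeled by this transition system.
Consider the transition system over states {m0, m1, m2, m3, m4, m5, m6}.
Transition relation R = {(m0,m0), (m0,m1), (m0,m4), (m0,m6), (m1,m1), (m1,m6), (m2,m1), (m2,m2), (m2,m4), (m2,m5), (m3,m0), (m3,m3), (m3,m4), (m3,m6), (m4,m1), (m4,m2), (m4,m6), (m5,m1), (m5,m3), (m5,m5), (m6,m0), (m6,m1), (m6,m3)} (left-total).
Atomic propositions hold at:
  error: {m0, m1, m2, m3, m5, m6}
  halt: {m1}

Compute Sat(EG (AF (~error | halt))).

Sat(~error) = {m4}
Sat(~error | halt) = {m1, m4}
AF (~error | halt): least fixpoint, start Z0 = {m1, m4}, add states with every successor in Z. Already a fixed point.
Sat(AF (~error | halt)) = {m1, m4}
EG (AF (~error | halt)): greatest fixpoint, start Z0 = {m1, m4}, keep only states in Sat with some successor in Z. Already a fixed point.
Sat(EG (AF (~error | halt))) = {m1, m4}

{m1, m4}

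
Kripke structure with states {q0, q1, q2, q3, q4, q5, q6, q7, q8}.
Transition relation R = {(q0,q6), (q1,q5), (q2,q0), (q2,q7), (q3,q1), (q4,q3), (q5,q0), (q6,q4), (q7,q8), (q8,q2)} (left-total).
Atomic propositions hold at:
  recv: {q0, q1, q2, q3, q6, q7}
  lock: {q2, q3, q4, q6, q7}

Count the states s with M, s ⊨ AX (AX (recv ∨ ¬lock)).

8

Sat(¬lock) = {q0, q1, q5, q8}
Sat(recv ∨ ¬lock) = {q0, q1, q2, q3, q5, q6, q7, q8}
Sat(AX (recv ∨ ¬lock)) = {s : every successor in {q0, q1, q2, q3, q5, q6, q7, q8}} = {q0, q1, q2, q3, q4, q5, q7, q8}
Sat(AX (AX (recv ∨ ¬lock))) = {s : every successor in {q0, q1, q2, q3, q4, q5, q7, q8}} = {q1, q2, q3, q4, q5, q6, q7, q8}
|Sat(AX (AX (recv ∨ ¬lock)))| = |{q1, q2, q3, q4, q5, q6, q7, q8}| = 8.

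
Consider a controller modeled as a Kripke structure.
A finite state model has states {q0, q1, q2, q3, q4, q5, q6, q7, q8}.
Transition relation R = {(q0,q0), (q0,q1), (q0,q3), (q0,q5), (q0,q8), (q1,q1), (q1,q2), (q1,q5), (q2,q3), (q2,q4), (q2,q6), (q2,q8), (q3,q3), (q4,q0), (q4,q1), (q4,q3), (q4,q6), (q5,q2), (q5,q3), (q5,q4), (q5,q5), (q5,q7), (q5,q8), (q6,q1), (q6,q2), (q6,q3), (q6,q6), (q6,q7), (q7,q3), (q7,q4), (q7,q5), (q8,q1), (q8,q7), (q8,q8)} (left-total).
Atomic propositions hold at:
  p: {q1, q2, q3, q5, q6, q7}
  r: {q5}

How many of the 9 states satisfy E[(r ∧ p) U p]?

6

Sat(r ∧ p) = {q5}
E[(r ∧ p) U p]: least fixpoint, start Z0 = Sat(p) = {q1, q2, q3, q5, q6, q7}, add states in Sat(r ∧ p) with some successor in Z. Already a fixed point.
Sat(E[(r ∧ p) U p]) = {q1, q2, q3, q5, q6, q7}
|Sat(E[(r ∧ p) U p])| = |{q1, q2, q3, q5, q6, q7}| = 6.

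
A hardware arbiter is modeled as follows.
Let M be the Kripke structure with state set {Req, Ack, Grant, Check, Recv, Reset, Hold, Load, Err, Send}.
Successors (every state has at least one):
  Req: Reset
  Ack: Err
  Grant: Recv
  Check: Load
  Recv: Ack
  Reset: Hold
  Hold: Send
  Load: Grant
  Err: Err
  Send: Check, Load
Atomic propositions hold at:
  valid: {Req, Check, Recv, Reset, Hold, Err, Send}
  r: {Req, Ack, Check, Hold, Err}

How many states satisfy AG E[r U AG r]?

AG r: greatest fixpoint, start Z0 = {Req, Ack, Check, Hold, Err}, keep only states in Sat with every successor in Z. Z1 = {Ack, Err}; fixed.
Sat(AG r) = {Ack, Err}
E[r U AG r]: least fixpoint, start Z0 = Sat(AG r) = {Ack, Err}, add states in Sat(r) with some successor in Z. Already a fixed point.
Sat(E[r U AG r]) = {Ack, Err}
AG E[r U AG r]: greatest fixpoint, start Z0 = {Ack, Err}, keep only states in Sat with every successor in Z. Already a fixed point.
Sat(AG E[r U AG r]) = {Ack, Err}
|Sat(AG E[r U AG r])| = |{Ack, Err}| = 2.

2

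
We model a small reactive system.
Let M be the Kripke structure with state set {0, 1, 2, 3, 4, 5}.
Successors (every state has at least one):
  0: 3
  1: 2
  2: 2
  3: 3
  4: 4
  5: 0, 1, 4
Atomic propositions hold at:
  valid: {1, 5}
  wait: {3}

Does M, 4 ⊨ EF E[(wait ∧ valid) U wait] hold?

No

Sat(wait ∧ valid) = ∅
E[(wait ∧ valid) U wait]: least fixpoint, start Z0 = Sat(wait) = {3}, add states in Sat(wait ∧ valid) with some successor in Z. Already a fixed point.
Sat(E[(wait ∧ valid) U wait]) = {3}
EF E[(wait ∧ valid) U wait]: least fixpoint, start Z0 = {3}, add states with some successor in Z. Z1 = {0, 3}; Z2 = {0, 3, 5}; fixed.
Sat(EF E[(wait ∧ valid) U wait]) = {0, 3, 5}
4 ∉ Sat(EF E[(wait ∧ valid) U wait]) = {0, 3, 5}, so the formula does not hold at 4.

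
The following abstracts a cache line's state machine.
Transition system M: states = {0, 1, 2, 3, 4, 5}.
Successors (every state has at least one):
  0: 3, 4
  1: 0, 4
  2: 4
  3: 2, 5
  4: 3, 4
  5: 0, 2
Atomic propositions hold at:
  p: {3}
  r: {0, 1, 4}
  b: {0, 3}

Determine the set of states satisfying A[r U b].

{0, 3}

A[r U b]: least fixpoint, start Z0 = Sat(b) = {0, 3}, add states in Sat(r) with every successor in Z. Already a fixed point.
Sat(A[r U b]) = {0, 3}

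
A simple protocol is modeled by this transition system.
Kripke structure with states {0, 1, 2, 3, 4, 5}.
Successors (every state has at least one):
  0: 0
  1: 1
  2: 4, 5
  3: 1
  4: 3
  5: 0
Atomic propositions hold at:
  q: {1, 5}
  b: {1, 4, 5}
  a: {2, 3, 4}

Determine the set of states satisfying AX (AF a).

{4}

AF a: least fixpoint, start Z0 = {2, 3, 4}, add states with every successor in Z. Already a fixed point.
Sat(AF a) = {2, 3, 4}
Sat(AX (AF a)) = {s : every successor in {2, 3, 4}} = {4}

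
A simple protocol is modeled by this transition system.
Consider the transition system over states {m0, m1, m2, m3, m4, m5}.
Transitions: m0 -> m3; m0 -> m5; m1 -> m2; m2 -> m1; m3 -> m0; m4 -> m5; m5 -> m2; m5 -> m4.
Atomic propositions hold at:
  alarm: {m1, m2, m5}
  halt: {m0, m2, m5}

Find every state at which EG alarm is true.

{m1, m2, m5}

EG alarm: greatest fixpoint, start Z0 = {m1, m2, m5}, keep only states in Sat with some successor in Z. Already a fixed point.
Sat(EG alarm) = {m1, m2, m5}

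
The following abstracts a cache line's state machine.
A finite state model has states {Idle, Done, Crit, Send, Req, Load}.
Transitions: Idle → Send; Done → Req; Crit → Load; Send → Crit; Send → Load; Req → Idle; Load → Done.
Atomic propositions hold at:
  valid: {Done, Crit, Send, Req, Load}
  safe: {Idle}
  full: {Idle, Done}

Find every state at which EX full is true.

Sat(EX full) = {s : some successor in {Idle, Done}} = {Req, Load}

{Req, Load}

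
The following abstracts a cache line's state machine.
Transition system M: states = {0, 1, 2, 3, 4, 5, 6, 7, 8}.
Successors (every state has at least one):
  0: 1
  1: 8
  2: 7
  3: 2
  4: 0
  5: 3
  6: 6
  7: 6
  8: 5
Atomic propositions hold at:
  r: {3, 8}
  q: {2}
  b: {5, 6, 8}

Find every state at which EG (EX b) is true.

Sat(EX b) = {s : some successor in {5, 6, 8}} = {1, 6, 7, 8}
EG (EX b): greatest fixpoint, start Z0 = {1, 6, 7, 8}, keep only states in Sat with some successor in Z. Z1 = {1, 6, 7}; Z2 = {6, 7}; fixed.
Sat(EG (EX b)) = {6, 7}

{6, 7}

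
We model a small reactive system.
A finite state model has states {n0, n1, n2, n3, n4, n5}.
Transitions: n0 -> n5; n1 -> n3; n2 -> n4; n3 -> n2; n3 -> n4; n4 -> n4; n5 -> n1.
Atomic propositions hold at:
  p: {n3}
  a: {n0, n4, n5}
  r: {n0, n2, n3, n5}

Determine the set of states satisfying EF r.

EF r: least fixpoint, start Z0 = {n0, n2, n3, n5}, add states with some successor in Z. Z1 = {n0, n1, n2, n3, n5}; fixed.
Sat(EF r) = {n0, n1, n2, n3, n5}

{n0, n1, n2, n3, n5}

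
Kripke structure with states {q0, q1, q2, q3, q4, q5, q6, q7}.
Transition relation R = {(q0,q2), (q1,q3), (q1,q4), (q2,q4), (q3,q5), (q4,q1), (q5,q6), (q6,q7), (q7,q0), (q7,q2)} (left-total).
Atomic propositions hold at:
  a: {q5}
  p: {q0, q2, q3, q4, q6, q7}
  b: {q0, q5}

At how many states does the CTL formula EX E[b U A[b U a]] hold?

1

A[b U a]: least fixpoint, start Z0 = Sat(a) = {q5}, add states in Sat(b) with every successor in Z. Already a fixed point.
Sat(A[b U a]) = {q5}
E[b U A[b U a]]: least fixpoint, start Z0 = Sat(A[b U a]) = {q5}, add states in Sat(b) with some successor in Z. Already a fixed point.
Sat(E[b U A[b U a]]) = {q5}
Sat(EX E[b U A[b U a]]) = {s : some successor in {q5}} = {q3}
|Sat(EX E[b U A[b U a]])| = |{q3}| = 1.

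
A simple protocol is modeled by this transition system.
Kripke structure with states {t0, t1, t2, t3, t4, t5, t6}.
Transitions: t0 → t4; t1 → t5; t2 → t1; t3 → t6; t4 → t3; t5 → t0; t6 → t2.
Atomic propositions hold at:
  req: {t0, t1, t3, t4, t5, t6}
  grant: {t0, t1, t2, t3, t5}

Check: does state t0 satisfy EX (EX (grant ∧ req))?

Yes

Sat(grant ∧ req) = {t0, t1, t3, t5}
Sat(EX (grant ∧ req)) = {s : some successor in {t0, t1, t3, t5}} = {t1, t2, t4, t5}
Sat(EX (EX (grant ∧ req))) = {s : some successor in {t1, t2, t4, t5}} = {t0, t1, t2, t6}
t0 ∈ Sat(EX (EX (grant ∧ req))) = {t0, t1, t2, t6}, so the formula holds at t0.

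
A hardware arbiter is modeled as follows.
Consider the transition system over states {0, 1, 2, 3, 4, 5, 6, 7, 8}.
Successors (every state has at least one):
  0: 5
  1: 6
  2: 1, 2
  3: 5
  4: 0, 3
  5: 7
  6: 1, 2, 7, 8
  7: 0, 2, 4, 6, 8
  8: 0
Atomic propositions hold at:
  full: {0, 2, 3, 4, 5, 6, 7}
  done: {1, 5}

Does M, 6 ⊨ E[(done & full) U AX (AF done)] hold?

Sat(done & full) = {5}
AF done: least fixpoint, start Z0 = {1, 5}, add states with every successor in Z. Z1 = {0, 1, 3, 5}; Z2 = {0, 1, 3, 4, 5, 8}; fixed.
Sat(AF done) = {0, 1, 3, 4, 5, 8}
Sat(AX (AF done)) = {s : every successor in {0, 1, 3, 4, 5, 8}} = {0, 3, 4, 8}
E[(done & full) U AX (AF done)]: least fixpoint, start Z0 = Sat(AX (AF done)) = {0, 3, 4, 8}, add states in Sat(done & full) with some successor in Z. Already a fixed point.
Sat(E[(done & full) U AX (AF done)]) = {0, 3, 4, 8}
6 ∉ Sat(E[(done & full) U AX (AF done)]) = {0, 3, 4, 8}, so the formula does not hold at 6.

No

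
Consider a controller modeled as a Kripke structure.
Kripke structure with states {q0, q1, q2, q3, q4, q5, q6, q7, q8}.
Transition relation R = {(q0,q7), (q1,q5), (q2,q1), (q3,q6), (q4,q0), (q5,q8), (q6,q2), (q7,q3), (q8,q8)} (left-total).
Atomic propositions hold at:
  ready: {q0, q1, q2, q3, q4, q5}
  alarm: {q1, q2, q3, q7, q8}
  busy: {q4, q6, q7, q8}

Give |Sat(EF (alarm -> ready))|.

8

Sat(alarm -> ready) = {q0, q1, q2, q3, q4, q5, q6}
EF (alarm -> ready): least fixpoint, start Z0 = {q0, q1, q2, q3, q4, q5, q6}, add states with some successor in Z. Z1 = {q0, q1, q2, q3, q4, q5, q6, q7}; fixed.
Sat(EF (alarm -> ready)) = {q0, q1, q2, q3, q4, q5, q6, q7}
|Sat(EF (alarm -> ready))| = |{q0, q1, q2, q3, q4, q5, q6, q7}| = 8.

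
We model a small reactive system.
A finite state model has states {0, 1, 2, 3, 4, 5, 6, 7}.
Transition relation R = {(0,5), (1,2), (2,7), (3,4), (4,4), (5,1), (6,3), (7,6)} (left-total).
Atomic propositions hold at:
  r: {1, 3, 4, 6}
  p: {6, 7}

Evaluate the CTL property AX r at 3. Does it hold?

Yes

Sat(AX r) = {s : every successor in {1, 3, 4, 6}} = {3, 4, 5, 6, 7}
3 ∈ Sat(AX r) = {3, 4, 5, 6, 7}, so the formula holds at 3.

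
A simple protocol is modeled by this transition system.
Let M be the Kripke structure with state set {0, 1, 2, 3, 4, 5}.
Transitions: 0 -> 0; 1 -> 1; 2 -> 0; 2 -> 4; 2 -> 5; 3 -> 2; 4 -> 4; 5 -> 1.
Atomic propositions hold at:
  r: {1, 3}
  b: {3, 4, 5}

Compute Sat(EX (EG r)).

EG r: greatest fixpoint, start Z0 = {1, 3}, keep only states in Sat with some successor in Z. Z1 = {1}; fixed.
Sat(EG r) = {1}
Sat(EX (EG r)) = {s : some successor in {1}} = {1, 5}

{1, 5}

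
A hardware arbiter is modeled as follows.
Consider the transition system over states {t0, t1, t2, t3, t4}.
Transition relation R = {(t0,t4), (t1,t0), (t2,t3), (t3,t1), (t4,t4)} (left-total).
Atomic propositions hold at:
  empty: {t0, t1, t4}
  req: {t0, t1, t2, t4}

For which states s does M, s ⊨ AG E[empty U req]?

E[empty U req]: least fixpoint, start Z0 = Sat(req) = {t0, t1, t2, t4}, add states in Sat(empty) with some successor in Z. Already a fixed point.
Sat(E[empty U req]) = {t0, t1, t2, t4}
AG E[empty U req]: greatest fixpoint, start Z0 = {t0, t1, t2, t4}, keep only states in Sat with every successor in Z. Z1 = {t0, t1, t4}; fixed.
Sat(AG E[empty U req]) = {t0, t1, t4}

{t0, t1, t4}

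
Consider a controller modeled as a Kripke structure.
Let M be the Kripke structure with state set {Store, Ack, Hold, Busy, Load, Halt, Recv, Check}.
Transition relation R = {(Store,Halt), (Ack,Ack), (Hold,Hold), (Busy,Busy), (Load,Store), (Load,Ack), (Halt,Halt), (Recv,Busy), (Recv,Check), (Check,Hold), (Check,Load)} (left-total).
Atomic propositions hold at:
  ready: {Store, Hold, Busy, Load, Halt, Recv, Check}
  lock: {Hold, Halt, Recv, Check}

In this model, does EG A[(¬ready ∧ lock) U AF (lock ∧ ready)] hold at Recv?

Sat(¬ready) = {Ack}
Sat(¬ready ∧ lock) = ∅
Sat(lock ∧ ready) = {Hold, Halt, Recv, Check}
AF (lock ∧ ready): least fixpoint, start Z0 = {Hold, Halt, Recv, Check}, add states with every successor in Z. Z1 = {Store, Hold, Halt, Recv, Check}; fixed.
Sat(AF (lock ∧ ready)) = {Store, Hold, Halt, Recv, Check}
A[(¬ready ∧ lock) U AF (lock ∧ ready)]: least fixpoint, start Z0 = Sat(AF (lock ∧ ready)) = {Store, Hold, Halt, Recv, Check}, add states in Sat(¬ready ∧ lock) with every successor in Z. Already a fixed point.
Sat(A[(¬ready ∧ lock) U AF (lock ∧ ready)]) = {Store, Hold, Halt, Recv, Check}
EG A[(¬ready ∧ lock) U AF (lock ∧ ready)]: greatest fixpoint, start Z0 = {Store, Hold, Halt, Recv, Check}, keep only states in Sat with some successor in Z. Already a fixed point.
Sat(EG A[(¬ready ∧ lock) U AF (lock ∧ ready)]) = {Store, Hold, Halt, Recv, Check}
Recv ∈ Sat(EG A[(¬ready ∧ lock) U AF (lock ∧ ready)]) = {Store, Hold, Halt, Recv, Check}, so the formula holds at Recv.

Yes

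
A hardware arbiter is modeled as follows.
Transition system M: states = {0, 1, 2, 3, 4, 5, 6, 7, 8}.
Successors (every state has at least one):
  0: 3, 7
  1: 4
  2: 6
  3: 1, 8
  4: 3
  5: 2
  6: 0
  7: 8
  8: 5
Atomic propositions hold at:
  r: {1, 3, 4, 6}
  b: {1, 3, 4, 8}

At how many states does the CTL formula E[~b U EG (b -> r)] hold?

Sat(~b) = {0, 2, 5, 6, 7}
Sat(b -> r) = {0, 1, 2, 3, 4, 5, 6, 7}
EG (b -> r): greatest fixpoint, start Z0 = {0, 1, 2, 3, 4, 5, 6, 7}, keep only states in Sat with some successor in Z. Z1 = {0, 1, 2, 3, 4, 5, 6}; fixed.
Sat(EG (b -> r)) = {0, 1, 2, 3, 4, 5, 6}
E[~b U EG (b -> r)]: least fixpoint, start Z0 = Sat(EG (b -> r)) = {0, 1, 2, 3, 4, 5, 6}, add states in Sat(~b) with some successor in Z. Already a fixed point.
Sat(E[~b U EG (b -> r)]) = {0, 1, 2, 3, 4, 5, 6}
|Sat(E[~b U EG (b -> r)])| = |{0, 1, 2, 3, 4, 5, 6}| = 7.

7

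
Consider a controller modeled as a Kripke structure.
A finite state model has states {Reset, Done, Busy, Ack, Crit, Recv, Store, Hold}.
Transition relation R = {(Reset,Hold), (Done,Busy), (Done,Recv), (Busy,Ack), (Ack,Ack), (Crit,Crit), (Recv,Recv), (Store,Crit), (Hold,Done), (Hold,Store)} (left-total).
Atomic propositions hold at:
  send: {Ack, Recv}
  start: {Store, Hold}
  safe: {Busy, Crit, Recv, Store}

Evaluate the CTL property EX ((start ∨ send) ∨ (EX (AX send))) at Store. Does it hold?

Sat(start ∨ send) = {Ack, Recv, Store, Hold}
Sat(AX send) = {s : every successor in {Ack, Recv}} = {Busy, Ack, Recv}
Sat(EX (AX send)) = {s : some successor in {Busy, Ack, Recv}} = {Done, Busy, Ack, Recv}
Sat((start ∨ send) ∨ (EX (AX send))) = {Done, Busy, Ack, Recv, Store, Hold}
Sat(EX ((start ∨ send) ∨ (EX (AX send)))) = {s : some successor in {Done, Busy, Ack, Recv, Store, Hold}} = {Reset, Done, Busy, Ack, Recv, Hold}
Store ∉ Sat(EX ((start ∨ send) ∨ (EX (AX send)))) = {Reset, Done, Busy, Ack, Recv, Hold}, so the formula does not hold at Store.

No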